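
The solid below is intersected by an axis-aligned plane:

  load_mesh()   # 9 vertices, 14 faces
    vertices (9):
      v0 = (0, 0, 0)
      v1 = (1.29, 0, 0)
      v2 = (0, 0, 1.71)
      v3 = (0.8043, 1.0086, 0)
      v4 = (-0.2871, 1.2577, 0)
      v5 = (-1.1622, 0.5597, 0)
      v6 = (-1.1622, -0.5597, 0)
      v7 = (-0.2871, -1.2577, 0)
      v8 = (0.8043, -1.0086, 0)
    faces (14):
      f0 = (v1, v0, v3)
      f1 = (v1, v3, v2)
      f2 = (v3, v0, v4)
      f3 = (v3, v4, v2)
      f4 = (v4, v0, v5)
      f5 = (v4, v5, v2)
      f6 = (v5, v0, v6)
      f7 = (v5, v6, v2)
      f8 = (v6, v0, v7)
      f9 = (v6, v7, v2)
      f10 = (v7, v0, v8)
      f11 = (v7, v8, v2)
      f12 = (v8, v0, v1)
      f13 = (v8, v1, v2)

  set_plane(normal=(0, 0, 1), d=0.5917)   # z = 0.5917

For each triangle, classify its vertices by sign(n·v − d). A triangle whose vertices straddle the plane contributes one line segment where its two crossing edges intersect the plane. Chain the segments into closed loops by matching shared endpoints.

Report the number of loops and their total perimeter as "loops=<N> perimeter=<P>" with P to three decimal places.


Straddling triangles (7 of 14):
  (v1,v3,v2) [--+] → (0.525993, 0.659601, 0.5917)–(0.84363, 0, 0.5917)  len=0.7321
  (v3,v4,v2) [--+] → (-0.187757, 0.822506, 0.5917)–(0.525993, 0.659601, 0.5917)  len=0.7321
  (v4,v5,v2) [--+] → (-0.760052, 0.366031, 0.5917)–(-0.187757, 0.822506, 0.5917)  len=0.7320
  (v5,v6,v2) [--+] → (-0.760052, -0.366031, 0.5917)–(-0.760052, 0.366031, 0.5917)  len=0.7321
  (v6,v7,v2) [--+] → (-0.187757, -0.822506, 0.5917)–(-0.760052, -0.366031, 0.5917)  len=0.7320
  (v7,v8,v2) [--+] → (0.525993, -0.659601, 0.5917)–(-0.187757, -0.822506, 0.5917)  len=0.7321
  (v8,v1,v2) [--+] → (0.84363, 0, 0.5917)–(0.525993, -0.659601, 0.5917)  len=0.7321

Chained into 1 loop(s):
  loop 1: 7 segments, perimeter = 5.1246
Total perimeter = 5.125

loops=1 perimeter=5.125


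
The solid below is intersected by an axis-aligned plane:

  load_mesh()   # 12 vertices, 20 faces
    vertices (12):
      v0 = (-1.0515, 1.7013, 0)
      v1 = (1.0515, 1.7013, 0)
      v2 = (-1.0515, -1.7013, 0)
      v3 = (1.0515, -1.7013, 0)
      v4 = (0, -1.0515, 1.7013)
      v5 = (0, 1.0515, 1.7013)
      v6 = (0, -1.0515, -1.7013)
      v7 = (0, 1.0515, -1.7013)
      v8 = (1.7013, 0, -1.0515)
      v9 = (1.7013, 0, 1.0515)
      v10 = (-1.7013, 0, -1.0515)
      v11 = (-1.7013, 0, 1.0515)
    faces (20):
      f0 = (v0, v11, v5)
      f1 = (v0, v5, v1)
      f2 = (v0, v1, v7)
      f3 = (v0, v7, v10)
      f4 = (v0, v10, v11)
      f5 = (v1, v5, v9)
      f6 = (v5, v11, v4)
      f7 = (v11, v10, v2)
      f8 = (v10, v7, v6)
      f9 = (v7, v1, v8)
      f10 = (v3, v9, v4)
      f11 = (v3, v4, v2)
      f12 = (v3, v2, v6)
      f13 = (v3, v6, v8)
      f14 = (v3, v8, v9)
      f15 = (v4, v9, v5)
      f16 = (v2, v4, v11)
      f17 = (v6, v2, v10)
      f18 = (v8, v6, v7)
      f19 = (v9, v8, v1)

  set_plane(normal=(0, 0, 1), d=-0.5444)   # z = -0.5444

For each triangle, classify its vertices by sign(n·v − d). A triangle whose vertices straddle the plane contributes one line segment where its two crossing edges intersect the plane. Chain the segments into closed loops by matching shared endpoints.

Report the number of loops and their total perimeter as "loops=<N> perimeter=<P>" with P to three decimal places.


Straddling triangles (10 of 20):
  (v0,v1,v7) [++-] → (0.71503, 1.49337, -0.5444)–(-0.71503, 1.49337, -0.5444)  len=1.4301
  (v0,v7,v10) [+--] → (-0.71503, 1.49337, -0.5444)–(-1.38793, 0.820475, -0.5444)  len=0.9516
  (v0,v10,v11) [+-+] → (-1.38793, 0.820475, -0.5444)–(-1.7013, 0, -0.5444)  len=0.8783
  (v11,v10,v2) [+-+] → (-1.7013, 0, -0.5444)–(-1.38793, -0.820475, -0.5444)  len=0.8783
  (v7,v1,v8) [-+-] → (0.71503, 1.49337, -0.5444)–(1.38793, 0.820475, -0.5444)  len=0.9516
  (v3,v2,v6) [++-] → (-0.71503, -1.49337, -0.5444)–(0.71503, -1.49337, -0.5444)  len=1.4301
  (v3,v6,v8) [+--] → (0.71503, -1.49337, -0.5444)–(1.38793, -0.820475, -0.5444)  len=0.9516
  (v3,v8,v9) [+-+] → (1.38793, -0.820475, -0.5444)–(1.7013, 0, -0.5444)  len=0.8783
  (v6,v2,v10) [-+-] → (-0.71503, -1.49337, -0.5444)–(-1.38793, -0.820475, -0.5444)  len=0.9516
  (v9,v8,v1) [+-+] → (1.7013, 0, -0.5444)–(1.38793, 0.820475, -0.5444)  len=0.8783

Chained into 1 loop(s):
  loop 1: 10 segments, perimeter = 10.1797
Total perimeter = 10.180

loops=1 perimeter=10.180


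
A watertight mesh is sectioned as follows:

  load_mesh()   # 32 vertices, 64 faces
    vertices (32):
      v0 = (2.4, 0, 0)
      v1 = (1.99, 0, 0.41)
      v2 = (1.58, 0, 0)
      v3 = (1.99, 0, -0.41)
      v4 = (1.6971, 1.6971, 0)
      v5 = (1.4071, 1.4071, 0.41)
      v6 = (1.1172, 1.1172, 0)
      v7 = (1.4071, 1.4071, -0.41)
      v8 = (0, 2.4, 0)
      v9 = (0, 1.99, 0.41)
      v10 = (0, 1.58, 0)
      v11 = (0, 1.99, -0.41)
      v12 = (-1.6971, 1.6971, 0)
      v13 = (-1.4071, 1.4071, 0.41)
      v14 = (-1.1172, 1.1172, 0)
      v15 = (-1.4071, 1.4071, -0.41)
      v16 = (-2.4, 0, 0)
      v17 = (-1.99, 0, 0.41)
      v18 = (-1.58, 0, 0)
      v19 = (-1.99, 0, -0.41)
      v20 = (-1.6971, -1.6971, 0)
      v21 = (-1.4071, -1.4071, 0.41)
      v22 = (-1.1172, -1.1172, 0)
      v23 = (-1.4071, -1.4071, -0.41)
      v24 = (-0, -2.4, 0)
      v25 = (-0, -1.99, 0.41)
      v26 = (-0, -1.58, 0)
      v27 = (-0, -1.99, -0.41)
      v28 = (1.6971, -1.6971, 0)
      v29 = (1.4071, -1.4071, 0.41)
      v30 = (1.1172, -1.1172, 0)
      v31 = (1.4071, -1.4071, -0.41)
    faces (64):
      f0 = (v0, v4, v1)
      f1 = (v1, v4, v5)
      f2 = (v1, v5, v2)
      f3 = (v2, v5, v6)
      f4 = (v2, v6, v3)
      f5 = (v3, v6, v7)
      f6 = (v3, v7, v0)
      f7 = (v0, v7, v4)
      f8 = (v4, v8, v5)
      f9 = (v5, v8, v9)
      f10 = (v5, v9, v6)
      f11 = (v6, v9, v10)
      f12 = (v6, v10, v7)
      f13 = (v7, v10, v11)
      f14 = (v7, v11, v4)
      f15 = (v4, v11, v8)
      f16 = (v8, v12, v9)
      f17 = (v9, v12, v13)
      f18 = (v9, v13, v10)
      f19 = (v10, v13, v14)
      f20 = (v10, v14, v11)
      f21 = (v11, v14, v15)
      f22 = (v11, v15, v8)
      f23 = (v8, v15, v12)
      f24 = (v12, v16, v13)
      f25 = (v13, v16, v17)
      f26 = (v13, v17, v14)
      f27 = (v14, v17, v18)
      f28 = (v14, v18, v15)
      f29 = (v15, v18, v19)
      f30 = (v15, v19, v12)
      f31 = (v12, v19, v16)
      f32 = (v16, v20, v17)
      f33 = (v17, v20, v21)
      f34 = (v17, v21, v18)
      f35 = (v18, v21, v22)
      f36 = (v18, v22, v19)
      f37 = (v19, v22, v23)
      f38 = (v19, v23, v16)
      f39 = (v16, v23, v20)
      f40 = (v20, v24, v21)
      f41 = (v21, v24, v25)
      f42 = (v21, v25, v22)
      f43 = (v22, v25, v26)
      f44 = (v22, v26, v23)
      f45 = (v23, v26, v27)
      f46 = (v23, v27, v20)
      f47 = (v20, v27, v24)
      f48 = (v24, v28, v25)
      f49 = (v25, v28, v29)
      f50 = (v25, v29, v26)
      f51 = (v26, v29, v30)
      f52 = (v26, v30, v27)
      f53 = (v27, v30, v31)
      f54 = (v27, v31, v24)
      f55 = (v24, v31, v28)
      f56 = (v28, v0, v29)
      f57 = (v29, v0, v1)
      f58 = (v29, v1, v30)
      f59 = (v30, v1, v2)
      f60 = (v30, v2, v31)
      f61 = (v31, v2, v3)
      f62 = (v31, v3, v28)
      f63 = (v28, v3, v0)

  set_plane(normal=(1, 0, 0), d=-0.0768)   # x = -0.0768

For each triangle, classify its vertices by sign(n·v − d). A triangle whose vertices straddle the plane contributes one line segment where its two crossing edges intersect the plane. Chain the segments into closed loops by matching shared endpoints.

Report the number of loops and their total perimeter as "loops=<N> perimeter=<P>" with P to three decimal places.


Straddling triangles (16 of 64):
  (v8,v12,v9) [+-+] → (-0.0768, 2.36819, 0)–(-0.0768, 1.97675, 0.391446)  len=0.5536
  (v9,v12,v13) [+--] → (-0.0768, 1.97675, 0.391446)–(-0.0768, 1.95819, 0.41)  len=0.0262
  (v9,v13,v10) [+-+] → (-0.0768, 1.95819, 0.41)–(-0.0768, 1.57056, 0.0223779)  len=0.5482
  (v10,v13,v14) [+--] → (-0.0768, 1.57056, 0.0223779)–(-0.0768, 1.54819, 0)  len=0.0316
  (v10,v14,v11) [+-+] → (-0.0768, 1.54819, 0)–(-0.0768, 1.93, -0.381815)  len=0.5400
  (v11,v14,v15) [+--] → (-0.0768, 1.93, -0.381815)–(-0.0768, 1.95819, -0.41)  len=0.0399
  (v11,v15,v8) [+-+] → (-0.0768, 1.95819, -0.41)–(-0.0768, 2.34581, -0.0223779)  len=0.5482
  (v8,v15,v12) [+--] → (-0.0768, 2.34581, -0.0223779)–(-0.0768, 2.36819, 0)  len=0.0317
  (v20,v24,v21) [-+-] → (-0.0768, -2.36819, 0)–(-0.0768, -2.34581, 0.0223779)  len=0.0317
  (v21,v24,v25) [-++] → (-0.0768, -2.34581, 0.0223779)–(-0.0768, -1.95819, 0.41)  len=0.5482
  (v21,v25,v22) [-+-] → (-0.0768, -1.95819, 0.41)–(-0.0768, -1.93, 0.381815)  len=0.0399
  (v22,v25,v26) [-++] → (-0.0768, -1.93, 0.381815)–(-0.0768, -1.54819, 0)  len=0.5400
  (v22,v26,v23) [-+-] → (-0.0768, -1.54819, 0)–(-0.0768, -1.57056, -0.0223779)  len=0.0316
  (v23,v26,v27) [-++] → (-0.0768, -1.57056, -0.0223779)–(-0.0768, -1.95819, -0.41)  len=0.5482
  (v23,v27,v20) [-+-] → (-0.0768, -1.95819, -0.41)–(-0.0768, -1.97675, -0.391446)  len=0.0262
  (v20,v27,v24) [-++] → (-0.0768, -1.97675, -0.391446)–(-0.0768, -2.36819, 0)  len=0.5536

Chained into 2 loop(s):
  loop 1: 8 segments, perimeter = 2.3193
  loop 2: 8 segments, perimeter = 2.3193
Total perimeter = 4.639

loops=2 perimeter=4.639


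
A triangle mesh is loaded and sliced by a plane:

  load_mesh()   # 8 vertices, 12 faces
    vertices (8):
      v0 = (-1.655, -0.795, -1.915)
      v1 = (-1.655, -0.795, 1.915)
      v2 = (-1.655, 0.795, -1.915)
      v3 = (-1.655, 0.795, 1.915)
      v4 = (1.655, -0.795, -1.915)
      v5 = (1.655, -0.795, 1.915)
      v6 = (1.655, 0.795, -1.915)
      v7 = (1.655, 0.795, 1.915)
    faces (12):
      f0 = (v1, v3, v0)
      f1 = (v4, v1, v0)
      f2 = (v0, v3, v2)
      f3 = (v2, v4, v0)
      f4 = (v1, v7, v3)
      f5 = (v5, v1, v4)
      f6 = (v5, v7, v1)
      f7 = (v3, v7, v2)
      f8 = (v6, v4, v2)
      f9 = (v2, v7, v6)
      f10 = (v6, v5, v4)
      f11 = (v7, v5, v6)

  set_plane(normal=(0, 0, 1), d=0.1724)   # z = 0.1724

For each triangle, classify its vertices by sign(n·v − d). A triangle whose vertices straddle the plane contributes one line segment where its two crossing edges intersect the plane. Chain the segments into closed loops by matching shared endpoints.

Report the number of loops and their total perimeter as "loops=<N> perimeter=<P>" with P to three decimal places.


Straddling triangles (8 of 12):
  (v1,v3,v0) [++-] → (-1.655, 0.0715708, 0.1724)–(-1.655, -0.795, 0.1724)  len=0.8666
  (v4,v1,v0) [-+-] → (-0.148993, -0.795, 0.1724)–(-1.655, -0.795, 0.1724)  len=1.5060
  (v0,v3,v2) [-+-] → (-1.655, 0.0715708, 0.1724)–(-1.655, 0.795, 0.1724)  len=0.7234
  (v5,v1,v4) [++-] → (-0.148993, -0.795, 0.1724)–(1.655, -0.795, 0.1724)  len=1.8040
  (v3,v7,v2) [++-] → (0.148993, 0.795, 0.1724)–(-1.655, 0.795, 0.1724)  len=1.8040
  (v2,v7,v6) [-+-] → (0.148993, 0.795, 0.1724)–(1.655, 0.795, 0.1724)  len=1.5060
  (v6,v5,v4) [-+-] → (1.655, -0.0715708, 0.1724)–(1.655, -0.795, 0.1724)  len=0.7234
  (v7,v5,v6) [++-] → (1.655, -0.0715708, 0.1724)–(1.655, 0.795, 0.1724)  len=0.8666

Chained into 1 loop(s):
  loop 1: 8 segments, perimeter = 9.8000
Total perimeter = 9.800

loops=1 perimeter=9.800


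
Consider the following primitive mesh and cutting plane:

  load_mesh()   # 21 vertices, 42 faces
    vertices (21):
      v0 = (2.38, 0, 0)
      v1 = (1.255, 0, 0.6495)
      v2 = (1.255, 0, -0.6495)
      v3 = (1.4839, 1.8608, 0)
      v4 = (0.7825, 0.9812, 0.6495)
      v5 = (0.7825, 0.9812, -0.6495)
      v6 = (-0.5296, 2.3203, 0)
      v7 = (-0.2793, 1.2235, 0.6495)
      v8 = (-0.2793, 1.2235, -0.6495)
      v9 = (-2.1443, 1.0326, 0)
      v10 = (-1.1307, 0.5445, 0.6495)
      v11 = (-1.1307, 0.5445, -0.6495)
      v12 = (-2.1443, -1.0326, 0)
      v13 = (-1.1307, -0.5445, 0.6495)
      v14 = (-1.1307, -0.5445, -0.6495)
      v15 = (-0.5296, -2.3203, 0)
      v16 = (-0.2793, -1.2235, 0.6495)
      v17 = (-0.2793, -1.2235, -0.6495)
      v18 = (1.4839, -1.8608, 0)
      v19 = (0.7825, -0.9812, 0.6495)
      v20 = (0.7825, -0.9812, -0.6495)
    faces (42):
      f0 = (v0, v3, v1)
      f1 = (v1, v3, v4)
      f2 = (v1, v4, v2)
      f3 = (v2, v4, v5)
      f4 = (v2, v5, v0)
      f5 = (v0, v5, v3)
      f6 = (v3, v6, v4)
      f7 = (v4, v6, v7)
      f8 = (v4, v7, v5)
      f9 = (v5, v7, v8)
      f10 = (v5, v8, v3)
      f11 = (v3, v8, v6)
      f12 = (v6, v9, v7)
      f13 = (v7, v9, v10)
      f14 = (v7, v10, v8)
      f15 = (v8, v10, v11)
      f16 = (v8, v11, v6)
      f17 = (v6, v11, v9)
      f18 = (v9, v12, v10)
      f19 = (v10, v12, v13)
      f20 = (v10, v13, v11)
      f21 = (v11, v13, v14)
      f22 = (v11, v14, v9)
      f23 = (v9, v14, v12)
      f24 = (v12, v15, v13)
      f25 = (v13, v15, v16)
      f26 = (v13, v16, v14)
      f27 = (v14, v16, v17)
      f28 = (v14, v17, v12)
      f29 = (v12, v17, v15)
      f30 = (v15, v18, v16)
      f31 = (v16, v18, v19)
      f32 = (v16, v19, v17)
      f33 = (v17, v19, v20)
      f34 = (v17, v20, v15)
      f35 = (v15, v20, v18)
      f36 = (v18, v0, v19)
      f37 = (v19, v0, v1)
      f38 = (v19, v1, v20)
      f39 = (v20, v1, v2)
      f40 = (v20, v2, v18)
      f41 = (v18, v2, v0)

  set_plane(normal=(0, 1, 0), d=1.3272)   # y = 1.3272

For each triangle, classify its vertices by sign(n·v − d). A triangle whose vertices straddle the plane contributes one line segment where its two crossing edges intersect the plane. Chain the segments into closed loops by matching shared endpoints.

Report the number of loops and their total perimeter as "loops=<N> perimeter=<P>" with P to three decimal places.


Straddling triangles (10 of 42):
  (v0,v3,v1) [-+-] → (1.74086, 1.3272, 0)–(1.41826, 1.3272, 0.18625)  len=0.3725
  (v1,v3,v4) [-+-] → (1.41826, 1.3272, 0.18625)–(1.0584, 1.3272, 0.394012)  len=0.4155
  (v0,v5,v3) [--+] → (1.0584, 1.3272, -0.394012)–(1.74086, 1.3272, 0)  len=0.7880
  (v3,v6,v4) [++-] → (0.443476, 1.3272, 0.481681)–(1.0584, 1.3272, 0.394012)  len=0.6211
  (v4,v6,v7) [-+-] → (0.443476, 1.3272, 0.481681)–(-0.302965, 1.3272, 0.588091)  len=0.7540
  (v5,v8,v3) [--+] → (0.00760388, 1.3272, -0.543815)–(1.0584, 1.3272, -0.394012)  len=1.0614
  (v3,v8,v6) [+-+] → (0.00760388, 1.3272, -0.543815)–(-0.302965, 1.3272, -0.588091)  len=0.3137
  (v6,v9,v7) [+--] → (-1.77489, 1.3272, 0)–(-0.302965, 1.3272, 0.588091)  len=1.5851
  (v8,v11,v6) [--+] → (-0.86576, 1.3272, -0.363227)–(-0.302965, 1.3272, -0.588091)  len=0.6061
  (v6,v11,v9) [+--] → (-0.86576, 1.3272, -0.363227)–(-1.77489, 1.3272, 0)  len=0.9790

Chained into 1 loop(s):
  loop 1: 10 segments, perimeter = 7.4965
Total perimeter = 7.496

loops=1 perimeter=7.496


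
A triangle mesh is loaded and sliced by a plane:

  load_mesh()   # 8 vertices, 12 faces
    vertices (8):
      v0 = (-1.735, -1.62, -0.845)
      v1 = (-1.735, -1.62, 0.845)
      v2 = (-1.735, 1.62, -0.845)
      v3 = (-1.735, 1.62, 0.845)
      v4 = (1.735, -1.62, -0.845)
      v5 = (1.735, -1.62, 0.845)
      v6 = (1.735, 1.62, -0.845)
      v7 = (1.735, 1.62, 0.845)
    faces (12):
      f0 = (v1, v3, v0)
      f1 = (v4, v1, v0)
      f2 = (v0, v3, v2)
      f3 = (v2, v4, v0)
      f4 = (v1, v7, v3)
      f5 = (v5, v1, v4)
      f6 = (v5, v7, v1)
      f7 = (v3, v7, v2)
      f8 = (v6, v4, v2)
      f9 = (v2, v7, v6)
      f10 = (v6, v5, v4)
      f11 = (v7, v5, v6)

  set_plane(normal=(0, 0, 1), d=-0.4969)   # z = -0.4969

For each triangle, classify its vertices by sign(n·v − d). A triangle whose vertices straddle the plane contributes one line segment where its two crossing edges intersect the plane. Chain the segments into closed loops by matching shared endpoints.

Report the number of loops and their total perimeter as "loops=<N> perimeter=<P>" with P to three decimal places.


Straddling triangles (8 of 12):
  (v1,v3,v0) [++-] → (-1.735, -0.952637, -0.4969)–(-1.735, -1.62, -0.4969)  len=0.6674
  (v4,v1,v0) [-+-] → (1.02026, -1.62, -0.4969)–(-1.735, -1.62, -0.4969)  len=2.7553
  (v0,v3,v2) [-+-] → (-1.735, -0.952637, -0.4969)–(-1.735, 1.62, -0.4969)  len=2.5726
  (v5,v1,v4) [++-] → (1.02026, -1.62, -0.4969)–(1.735, -1.62, -0.4969)  len=0.7147
  (v3,v7,v2) [++-] → (-1.02026, 1.62, -0.4969)–(-1.735, 1.62, -0.4969)  len=0.7147
  (v2,v7,v6) [-+-] → (-1.02026, 1.62, -0.4969)–(1.735, 1.62, -0.4969)  len=2.7553
  (v6,v5,v4) [-+-] → (1.735, 0.952637, -0.4969)–(1.735, -1.62, -0.4969)  len=2.5726
  (v7,v5,v6) [++-] → (1.735, 0.952637, -0.4969)–(1.735, 1.62, -0.4969)  len=0.6674

Chained into 1 loop(s):
  loop 1: 8 segments, perimeter = 13.4200
Total perimeter = 13.420

loops=1 perimeter=13.420


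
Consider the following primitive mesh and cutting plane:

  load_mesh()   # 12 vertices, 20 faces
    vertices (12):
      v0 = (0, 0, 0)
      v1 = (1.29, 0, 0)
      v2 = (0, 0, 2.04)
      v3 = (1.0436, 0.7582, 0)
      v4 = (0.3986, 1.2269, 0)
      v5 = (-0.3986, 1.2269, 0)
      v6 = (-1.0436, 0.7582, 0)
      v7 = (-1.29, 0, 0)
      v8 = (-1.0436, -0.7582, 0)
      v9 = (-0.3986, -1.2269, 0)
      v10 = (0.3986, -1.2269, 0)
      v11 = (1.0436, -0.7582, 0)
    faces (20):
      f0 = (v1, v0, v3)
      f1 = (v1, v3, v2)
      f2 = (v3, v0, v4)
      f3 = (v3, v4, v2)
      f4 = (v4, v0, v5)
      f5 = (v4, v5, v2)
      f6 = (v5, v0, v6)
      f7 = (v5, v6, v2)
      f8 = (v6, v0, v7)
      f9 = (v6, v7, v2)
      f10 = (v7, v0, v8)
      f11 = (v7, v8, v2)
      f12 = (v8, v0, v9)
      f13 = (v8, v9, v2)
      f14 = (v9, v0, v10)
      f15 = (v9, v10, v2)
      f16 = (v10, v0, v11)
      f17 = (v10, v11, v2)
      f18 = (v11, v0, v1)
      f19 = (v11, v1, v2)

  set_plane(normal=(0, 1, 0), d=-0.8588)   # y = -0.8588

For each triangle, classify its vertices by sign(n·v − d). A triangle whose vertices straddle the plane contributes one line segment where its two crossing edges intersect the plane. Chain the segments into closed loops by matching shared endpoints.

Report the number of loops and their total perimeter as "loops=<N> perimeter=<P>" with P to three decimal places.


Straddling triangles (6 of 20):
  (v8,v0,v9) [++-] → (-0.27901, -0.8588, 0)–(-0.90516, -0.8588, 0)  len=0.6261
  (v8,v9,v2) [+-+] → (-0.90516, -0.8588, 0)–(-0.27901, -0.8588, 0.61205)  len=0.8756
  (v9,v0,v10) [-+-] → (-0.27901, -0.8588, 0)–(0.27901, -0.8588, 0)  len=0.5580
  (v9,v10,v2) [--+] → (0.27901, -0.8588, 0.61205)–(-0.27901, -0.8588, 0.61205)  len=0.5580
  (v10,v0,v11) [-++] → (0.27901, -0.8588, 0)–(0.90516, -0.8588, 0)  len=0.6261
  (v10,v11,v2) [-++] → (0.90516, -0.8588, 0)–(0.27901, -0.8588, 0.61205)  len=0.8756

Chained into 1 loop(s):
  loop 1: 6 segments, perimeter = 4.1195
Total perimeter = 4.120

loops=1 perimeter=4.120


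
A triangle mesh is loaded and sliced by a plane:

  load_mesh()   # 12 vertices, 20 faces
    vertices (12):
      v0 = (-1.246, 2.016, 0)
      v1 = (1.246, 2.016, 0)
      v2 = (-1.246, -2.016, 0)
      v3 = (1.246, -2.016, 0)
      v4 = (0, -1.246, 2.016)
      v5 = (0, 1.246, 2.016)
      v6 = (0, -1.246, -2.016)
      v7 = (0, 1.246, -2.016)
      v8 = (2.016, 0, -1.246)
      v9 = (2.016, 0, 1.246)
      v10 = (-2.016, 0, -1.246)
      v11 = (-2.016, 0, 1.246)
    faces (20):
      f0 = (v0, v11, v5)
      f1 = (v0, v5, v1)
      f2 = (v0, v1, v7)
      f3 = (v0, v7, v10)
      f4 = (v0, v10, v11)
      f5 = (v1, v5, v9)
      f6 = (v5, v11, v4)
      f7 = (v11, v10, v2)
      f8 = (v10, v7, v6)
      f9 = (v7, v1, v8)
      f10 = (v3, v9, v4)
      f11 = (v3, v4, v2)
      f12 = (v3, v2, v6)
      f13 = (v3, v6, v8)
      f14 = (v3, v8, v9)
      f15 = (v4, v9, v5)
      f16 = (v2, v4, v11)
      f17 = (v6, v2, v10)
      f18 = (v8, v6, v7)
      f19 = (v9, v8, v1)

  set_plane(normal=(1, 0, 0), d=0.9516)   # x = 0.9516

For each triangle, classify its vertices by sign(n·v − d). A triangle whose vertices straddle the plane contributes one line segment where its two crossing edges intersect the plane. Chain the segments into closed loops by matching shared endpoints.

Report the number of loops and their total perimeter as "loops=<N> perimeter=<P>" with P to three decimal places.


loops=1 perimeter=11.325

Straddling triangles (10 of 20):
  (v0,v5,v1) [--+] → (0.9516, 1.83407, 0.476333)–(0.9516, 2.016, 0)  len=0.5099
  (v0,v1,v7) [-+-] → (0.9516, 2.016, 0)–(0.9516, 1.83407, -0.476333)  len=0.5099
  (v1,v5,v9) [+-+] → (0.9516, 1.83407, 0.476333)–(0.9516, 0.657858, 1.65254)  len=1.6634
  (v7,v1,v8) [-++] → (0.9516, 1.83407, -0.476333)–(0.9516, 0.657858, -1.65254)  len=1.6634
  (v3,v9,v4) [++-] → (0.9516, -0.657858, 1.65254)–(0.9516, -1.83407, 0.476333)  len=1.6634
  (v3,v4,v2) [+--] → (0.9516, -1.83407, 0.476333)–(0.9516, -2.016, 0)  len=0.5099
  (v3,v2,v6) [+--] → (0.9516, -2.016, 0)–(0.9516, -1.83407, -0.476333)  len=0.5099
  (v3,v6,v8) [+-+] → (0.9516, -1.83407, -0.476333)–(0.9516, -0.657858, -1.65254)  len=1.6634
  (v4,v9,v5) [-+-] → (0.9516, -0.657858, 1.65254)–(0.9516, 0.657858, 1.65254)  len=1.3157
  (v8,v6,v7) [+--] → (0.9516, -0.657858, -1.65254)–(0.9516, 0.657858, -1.65254)  len=1.3157

Chained into 1 loop(s):
  loop 1: 10 segments, perimeter = 11.3247
Total perimeter = 11.325


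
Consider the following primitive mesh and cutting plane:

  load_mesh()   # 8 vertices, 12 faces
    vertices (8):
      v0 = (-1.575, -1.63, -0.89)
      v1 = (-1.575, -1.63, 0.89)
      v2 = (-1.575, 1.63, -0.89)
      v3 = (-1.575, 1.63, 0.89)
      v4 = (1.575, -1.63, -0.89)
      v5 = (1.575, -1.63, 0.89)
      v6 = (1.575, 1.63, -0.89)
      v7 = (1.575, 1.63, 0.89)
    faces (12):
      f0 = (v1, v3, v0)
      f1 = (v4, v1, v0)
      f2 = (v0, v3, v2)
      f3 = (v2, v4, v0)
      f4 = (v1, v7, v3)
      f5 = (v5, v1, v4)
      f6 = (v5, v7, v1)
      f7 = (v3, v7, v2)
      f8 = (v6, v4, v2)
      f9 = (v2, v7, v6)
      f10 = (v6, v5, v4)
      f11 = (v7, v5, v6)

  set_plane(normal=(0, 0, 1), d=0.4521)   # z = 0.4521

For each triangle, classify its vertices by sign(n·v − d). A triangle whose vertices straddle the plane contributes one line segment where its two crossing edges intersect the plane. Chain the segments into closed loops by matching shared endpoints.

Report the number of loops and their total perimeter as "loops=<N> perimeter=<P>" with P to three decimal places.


loops=1 perimeter=12.820

Straddling triangles (8 of 12):
  (v1,v3,v0) [++-] → (-1.575, 0.828003, 0.4521)–(-1.575, -1.63, 0.4521)  len=2.4580
  (v4,v1,v0) [-+-] → (-0.800065, -1.63, 0.4521)–(-1.575, -1.63, 0.4521)  len=0.7749
  (v0,v3,v2) [-+-] → (-1.575, 0.828003, 0.4521)–(-1.575, 1.63, 0.4521)  len=0.8020
  (v5,v1,v4) [++-] → (-0.800065, -1.63, 0.4521)–(1.575, -1.63, 0.4521)  len=2.3751
  (v3,v7,v2) [++-] → (0.800065, 1.63, 0.4521)–(-1.575, 1.63, 0.4521)  len=2.3751
  (v2,v7,v6) [-+-] → (0.800065, 1.63, 0.4521)–(1.575, 1.63, 0.4521)  len=0.7749
  (v6,v5,v4) [-+-] → (1.575, -0.828003, 0.4521)–(1.575, -1.63, 0.4521)  len=0.8020
  (v7,v5,v6) [++-] → (1.575, -0.828003, 0.4521)–(1.575, 1.63, 0.4521)  len=2.4580

Chained into 1 loop(s):
  loop 1: 8 segments, perimeter = 12.8200
Total perimeter = 12.820


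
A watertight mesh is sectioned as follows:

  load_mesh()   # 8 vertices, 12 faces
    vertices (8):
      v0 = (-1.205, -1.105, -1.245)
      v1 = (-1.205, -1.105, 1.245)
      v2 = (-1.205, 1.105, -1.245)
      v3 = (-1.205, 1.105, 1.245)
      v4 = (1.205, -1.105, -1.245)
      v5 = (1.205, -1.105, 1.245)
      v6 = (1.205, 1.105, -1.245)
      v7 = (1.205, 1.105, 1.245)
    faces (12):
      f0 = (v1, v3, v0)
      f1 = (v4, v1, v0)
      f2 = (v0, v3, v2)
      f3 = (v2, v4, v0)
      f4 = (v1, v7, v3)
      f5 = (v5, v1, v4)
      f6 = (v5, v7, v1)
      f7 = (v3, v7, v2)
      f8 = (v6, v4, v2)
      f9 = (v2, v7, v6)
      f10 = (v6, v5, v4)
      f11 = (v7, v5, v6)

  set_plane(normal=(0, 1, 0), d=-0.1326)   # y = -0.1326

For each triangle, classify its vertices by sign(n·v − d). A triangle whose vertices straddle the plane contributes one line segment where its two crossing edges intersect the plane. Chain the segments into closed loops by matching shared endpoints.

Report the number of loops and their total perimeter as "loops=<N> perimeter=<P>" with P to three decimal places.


Straddling triangles (8 of 12):
  (v1,v3,v0) [-+-] → (-1.205, -0.1326, 1.245)–(-1.205, -0.1326, -0.1494)  len=1.3944
  (v0,v3,v2) [-++] → (-1.205, -0.1326, -0.1494)–(-1.205, -0.1326, -1.245)  len=1.0956
  (v2,v4,v0) [+--] → (0.1446, -0.1326, -1.245)–(-1.205, -0.1326, -1.245)  len=1.3496
  (v1,v7,v3) [-++] → (-0.1446, -0.1326, 1.245)–(-1.205, -0.1326, 1.245)  len=1.0604
  (v5,v7,v1) [-+-] → (1.205, -0.1326, 1.245)–(-0.1446, -0.1326, 1.245)  len=1.3496
  (v6,v4,v2) [+-+] → (1.205, -0.1326, -1.245)–(0.1446, -0.1326, -1.245)  len=1.0604
  (v6,v5,v4) [+--] → (1.205, -0.1326, 0.1494)–(1.205, -0.1326, -1.245)  len=1.3944
  (v7,v5,v6) [+-+] → (1.205, -0.1326, 1.245)–(1.205, -0.1326, 0.1494)  len=1.0956

Chained into 1 loop(s):
  loop 1: 8 segments, perimeter = 9.8000
Total perimeter = 9.800

loops=1 perimeter=9.800


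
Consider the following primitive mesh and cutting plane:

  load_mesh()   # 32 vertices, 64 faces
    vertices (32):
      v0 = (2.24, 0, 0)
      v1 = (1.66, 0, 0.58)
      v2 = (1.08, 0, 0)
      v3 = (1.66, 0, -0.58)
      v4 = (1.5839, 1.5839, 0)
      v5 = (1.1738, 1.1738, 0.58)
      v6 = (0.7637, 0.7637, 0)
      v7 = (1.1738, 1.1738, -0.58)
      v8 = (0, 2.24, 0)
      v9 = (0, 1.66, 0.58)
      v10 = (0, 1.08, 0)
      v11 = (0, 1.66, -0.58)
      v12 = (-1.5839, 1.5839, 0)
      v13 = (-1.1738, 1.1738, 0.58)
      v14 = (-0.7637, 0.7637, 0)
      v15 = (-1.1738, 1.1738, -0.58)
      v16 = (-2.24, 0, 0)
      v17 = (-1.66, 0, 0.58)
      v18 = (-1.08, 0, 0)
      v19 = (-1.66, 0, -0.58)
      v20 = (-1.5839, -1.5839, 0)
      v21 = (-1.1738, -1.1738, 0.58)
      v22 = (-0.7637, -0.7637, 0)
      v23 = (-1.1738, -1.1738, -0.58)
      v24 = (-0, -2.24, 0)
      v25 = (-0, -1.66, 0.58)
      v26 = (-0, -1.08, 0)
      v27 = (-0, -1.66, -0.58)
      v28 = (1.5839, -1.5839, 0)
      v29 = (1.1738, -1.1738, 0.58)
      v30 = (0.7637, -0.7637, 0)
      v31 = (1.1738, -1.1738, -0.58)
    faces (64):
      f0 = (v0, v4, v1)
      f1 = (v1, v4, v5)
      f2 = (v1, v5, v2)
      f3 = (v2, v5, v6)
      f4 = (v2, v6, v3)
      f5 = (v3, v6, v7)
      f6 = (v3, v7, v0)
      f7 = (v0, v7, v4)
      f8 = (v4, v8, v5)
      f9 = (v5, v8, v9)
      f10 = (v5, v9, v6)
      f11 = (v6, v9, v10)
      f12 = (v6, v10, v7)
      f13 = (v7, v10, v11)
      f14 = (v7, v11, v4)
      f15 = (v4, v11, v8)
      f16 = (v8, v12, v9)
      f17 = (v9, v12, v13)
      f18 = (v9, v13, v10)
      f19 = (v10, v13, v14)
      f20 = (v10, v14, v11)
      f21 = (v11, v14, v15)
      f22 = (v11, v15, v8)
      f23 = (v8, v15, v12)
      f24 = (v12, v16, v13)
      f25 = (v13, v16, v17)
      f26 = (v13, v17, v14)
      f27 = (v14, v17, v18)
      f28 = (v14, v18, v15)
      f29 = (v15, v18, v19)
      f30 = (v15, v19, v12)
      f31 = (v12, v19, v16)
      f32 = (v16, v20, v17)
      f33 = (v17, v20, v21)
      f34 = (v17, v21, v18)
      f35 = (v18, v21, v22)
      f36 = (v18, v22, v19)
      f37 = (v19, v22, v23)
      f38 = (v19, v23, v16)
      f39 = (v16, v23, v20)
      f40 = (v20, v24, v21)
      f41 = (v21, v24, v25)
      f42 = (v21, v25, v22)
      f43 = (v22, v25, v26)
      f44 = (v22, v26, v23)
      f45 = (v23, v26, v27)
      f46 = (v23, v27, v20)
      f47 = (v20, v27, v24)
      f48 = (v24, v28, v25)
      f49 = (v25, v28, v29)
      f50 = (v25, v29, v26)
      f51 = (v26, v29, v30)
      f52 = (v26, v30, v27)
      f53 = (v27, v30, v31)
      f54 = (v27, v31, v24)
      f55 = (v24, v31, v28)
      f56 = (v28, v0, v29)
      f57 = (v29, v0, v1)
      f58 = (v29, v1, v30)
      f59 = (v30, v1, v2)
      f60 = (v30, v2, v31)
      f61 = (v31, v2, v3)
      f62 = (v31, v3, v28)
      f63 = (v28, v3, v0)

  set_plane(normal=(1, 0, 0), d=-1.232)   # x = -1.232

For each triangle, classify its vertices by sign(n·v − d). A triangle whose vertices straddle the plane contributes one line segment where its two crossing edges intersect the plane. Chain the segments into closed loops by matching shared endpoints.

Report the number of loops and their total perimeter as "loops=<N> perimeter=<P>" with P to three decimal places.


Straddling triangles (18 of 64):
  (v8,v12,v9) [+-+] → (-1.232, 1.72967, 0)–(-1.232, 1.60081, 0.12886)  len=0.1822
  (v9,v12,v13) [+-+] → (-1.232, 1.60081, 0.12886)–(-1.232, 1.232, 0.497688)  len=0.5216
  (v8,v15,v12) [++-] → (-1.232, 1.232, -0.497688)–(-1.232, 1.72967, 0)  len=0.7038
  (v12,v16,v13) [--+] → (-1.232, 1.10973, 0.54834)–(-1.232, 1.232, 0.497688)  len=0.1323
  (v13,v16,v17) [+--] → (-1.232, 1.10973, 0.54834)–(-1.232, 1.03329, 0.58)  len=0.0827
  (v13,v17,v14) [+-+] → (-1.232, 1.03329, 0.58)–(-1.232, 0.364681, 0.303039)  len=0.7237
  (v14,v17,v18) [+-+] → (-1.232, 0.364681, 0.303039)–(-1.232, 0, 0.152)  len=0.3947
  (v15,v18,v19) [++-] → (-1.232, 0, -0.152)–(-1.232, 1.03329, -0.58)  len=1.1184
  (v15,v19,v12) [+--] → (-1.232, 1.03329, -0.58)–(-1.232, 1.232, -0.497688)  len=0.2151
  (v17,v20,v21) [--+] → (-1.232, -1.232, 0.497688)–(-1.232, -1.03329, 0.58)  len=0.2151
  (v17,v21,v18) [-++] → (-1.232, -1.03329, 0.58)–(-1.232, 0, 0.152)  len=1.1184
  (v18,v22,v19) [++-] → (-1.232, -0.364681, -0.303039)–(-1.232, 0, -0.152)  len=0.3947
  (v19,v22,v23) [-++] → (-1.232, -0.364681, -0.303039)–(-1.232, -1.03329, -0.58)  len=0.7237
  (v19,v23,v16) [-+-] → (-1.232, -1.03329, -0.58)–(-1.232, -1.10973, -0.54834)  len=0.0827
  (v16,v23,v20) [-+-] → (-1.232, -1.10973, -0.54834)–(-1.232, -1.232, -0.497688)  len=0.1323
  (v20,v24,v21) [-++] → (-1.232, -1.72967, 0)–(-1.232, -1.232, 0.497688)  len=0.7038
  (v23,v27,v20) [++-] → (-1.232, -1.60081, -0.12886)–(-1.232, -1.232, -0.497688)  len=0.5216
  (v20,v27,v24) [-++] → (-1.232, -1.60081, -0.12886)–(-1.232, -1.72967, 0)  len=0.1822

Chained into 1 loop(s):
  loop 1: 18 segments, perimeter = 8.1493
Total perimeter = 8.149

loops=1 perimeter=8.149


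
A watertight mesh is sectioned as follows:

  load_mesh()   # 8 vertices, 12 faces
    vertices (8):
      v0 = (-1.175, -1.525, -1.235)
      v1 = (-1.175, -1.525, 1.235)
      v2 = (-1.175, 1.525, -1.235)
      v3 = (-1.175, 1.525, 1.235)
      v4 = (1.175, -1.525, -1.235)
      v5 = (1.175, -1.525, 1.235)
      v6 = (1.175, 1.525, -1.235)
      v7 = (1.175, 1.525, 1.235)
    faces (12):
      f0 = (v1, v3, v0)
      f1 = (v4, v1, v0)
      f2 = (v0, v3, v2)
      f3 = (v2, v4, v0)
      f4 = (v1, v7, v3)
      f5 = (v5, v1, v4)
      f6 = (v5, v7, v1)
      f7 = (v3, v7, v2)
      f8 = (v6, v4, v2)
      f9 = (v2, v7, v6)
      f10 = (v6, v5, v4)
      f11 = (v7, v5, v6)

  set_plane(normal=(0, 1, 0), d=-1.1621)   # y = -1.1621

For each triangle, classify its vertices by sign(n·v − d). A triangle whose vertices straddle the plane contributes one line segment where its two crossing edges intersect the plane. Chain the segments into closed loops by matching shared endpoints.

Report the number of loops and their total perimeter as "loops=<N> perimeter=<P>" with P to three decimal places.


Straddling triangles (8 of 12):
  (v1,v3,v0) [-+-] → (-1.175, -1.1621, 1.235)–(-1.175, -1.1621, -0.94111)  len=2.1761
  (v0,v3,v2) [-++] → (-1.175, -1.1621, -0.94111)–(-1.175, -1.1621, -1.235)  len=0.2939
  (v2,v4,v0) [+--] → (0.895389, -1.1621, -1.235)–(-1.175, -1.1621, -1.235)  len=2.0704
  (v1,v7,v3) [-++] → (-0.895389, -1.1621, 1.235)–(-1.175, -1.1621, 1.235)  len=0.2796
  (v5,v7,v1) [-+-] → (1.175, -1.1621, 1.235)–(-0.895389, -1.1621, 1.235)  len=2.0704
  (v6,v4,v2) [+-+] → (1.175, -1.1621, -1.235)–(0.895389, -1.1621, -1.235)  len=0.2796
  (v6,v5,v4) [+--] → (1.175, -1.1621, 0.94111)–(1.175, -1.1621, -1.235)  len=2.1761
  (v7,v5,v6) [+-+] → (1.175, -1.1621, 1.235)–(1.175, -1.1621, 0.94111)  len=0.2939

Chained into 1 loop(s):
  loop 1: 8 segments, perimeter = 9.6400
Total perimeter = 9.640

loops=1 perimeter=9.640


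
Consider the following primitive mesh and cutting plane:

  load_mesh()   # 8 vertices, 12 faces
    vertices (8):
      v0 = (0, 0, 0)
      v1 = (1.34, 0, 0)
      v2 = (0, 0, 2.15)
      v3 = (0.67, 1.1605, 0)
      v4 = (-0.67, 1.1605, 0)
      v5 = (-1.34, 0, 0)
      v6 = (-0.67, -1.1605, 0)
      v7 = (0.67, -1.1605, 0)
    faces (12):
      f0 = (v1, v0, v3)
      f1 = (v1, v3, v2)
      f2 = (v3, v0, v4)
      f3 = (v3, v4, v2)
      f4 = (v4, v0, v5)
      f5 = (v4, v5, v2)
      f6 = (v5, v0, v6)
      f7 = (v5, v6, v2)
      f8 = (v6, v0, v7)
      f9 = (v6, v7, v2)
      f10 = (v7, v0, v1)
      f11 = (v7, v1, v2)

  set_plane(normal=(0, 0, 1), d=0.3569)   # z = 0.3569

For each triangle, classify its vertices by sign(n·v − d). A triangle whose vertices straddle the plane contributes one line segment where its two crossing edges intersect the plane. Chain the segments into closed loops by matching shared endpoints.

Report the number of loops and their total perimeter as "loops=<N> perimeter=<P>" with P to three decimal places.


Straddling triangles (6 of 12):
  (v1,v3,v2) [--+] → (0.55878, 0.967857, 0.3569)–(1.11756, 0, 0.3569)  len=1.1176
  (v3,v4,v2) [--+] → (-0.55878, 0.967857, 0.3569)–(0.55878, 0.967857, 0.3569)  len=1.1176
  (v4,v5,v2) [--+] → (-1.11756, 0, 0.3569)–(-0.55878, 0.967857, 0.3569)  len=1.1176
  (v5,v6,v2) [--+] → (-0.55878, -0.967857, 0.3569)–(-1.11756, 0, 0.3569)  len=1.1176
  (v6,v7,v2) [--+] → (0.55878, -0.967857, 0.3569)–(-0.55878, -0.967857, 0.3569)  len=1.1176
  (v7,v1,v2) [--+] → (1.11756, 0, 0.3569)–(0.55878, -0.967857, 0.3569)  len=1.1176

Chained into 1 loop(s):
  loop 1: 6 segments, perimeter = 6.7054
Total perimeter = 6.705

loops=1 perimeter=6.705


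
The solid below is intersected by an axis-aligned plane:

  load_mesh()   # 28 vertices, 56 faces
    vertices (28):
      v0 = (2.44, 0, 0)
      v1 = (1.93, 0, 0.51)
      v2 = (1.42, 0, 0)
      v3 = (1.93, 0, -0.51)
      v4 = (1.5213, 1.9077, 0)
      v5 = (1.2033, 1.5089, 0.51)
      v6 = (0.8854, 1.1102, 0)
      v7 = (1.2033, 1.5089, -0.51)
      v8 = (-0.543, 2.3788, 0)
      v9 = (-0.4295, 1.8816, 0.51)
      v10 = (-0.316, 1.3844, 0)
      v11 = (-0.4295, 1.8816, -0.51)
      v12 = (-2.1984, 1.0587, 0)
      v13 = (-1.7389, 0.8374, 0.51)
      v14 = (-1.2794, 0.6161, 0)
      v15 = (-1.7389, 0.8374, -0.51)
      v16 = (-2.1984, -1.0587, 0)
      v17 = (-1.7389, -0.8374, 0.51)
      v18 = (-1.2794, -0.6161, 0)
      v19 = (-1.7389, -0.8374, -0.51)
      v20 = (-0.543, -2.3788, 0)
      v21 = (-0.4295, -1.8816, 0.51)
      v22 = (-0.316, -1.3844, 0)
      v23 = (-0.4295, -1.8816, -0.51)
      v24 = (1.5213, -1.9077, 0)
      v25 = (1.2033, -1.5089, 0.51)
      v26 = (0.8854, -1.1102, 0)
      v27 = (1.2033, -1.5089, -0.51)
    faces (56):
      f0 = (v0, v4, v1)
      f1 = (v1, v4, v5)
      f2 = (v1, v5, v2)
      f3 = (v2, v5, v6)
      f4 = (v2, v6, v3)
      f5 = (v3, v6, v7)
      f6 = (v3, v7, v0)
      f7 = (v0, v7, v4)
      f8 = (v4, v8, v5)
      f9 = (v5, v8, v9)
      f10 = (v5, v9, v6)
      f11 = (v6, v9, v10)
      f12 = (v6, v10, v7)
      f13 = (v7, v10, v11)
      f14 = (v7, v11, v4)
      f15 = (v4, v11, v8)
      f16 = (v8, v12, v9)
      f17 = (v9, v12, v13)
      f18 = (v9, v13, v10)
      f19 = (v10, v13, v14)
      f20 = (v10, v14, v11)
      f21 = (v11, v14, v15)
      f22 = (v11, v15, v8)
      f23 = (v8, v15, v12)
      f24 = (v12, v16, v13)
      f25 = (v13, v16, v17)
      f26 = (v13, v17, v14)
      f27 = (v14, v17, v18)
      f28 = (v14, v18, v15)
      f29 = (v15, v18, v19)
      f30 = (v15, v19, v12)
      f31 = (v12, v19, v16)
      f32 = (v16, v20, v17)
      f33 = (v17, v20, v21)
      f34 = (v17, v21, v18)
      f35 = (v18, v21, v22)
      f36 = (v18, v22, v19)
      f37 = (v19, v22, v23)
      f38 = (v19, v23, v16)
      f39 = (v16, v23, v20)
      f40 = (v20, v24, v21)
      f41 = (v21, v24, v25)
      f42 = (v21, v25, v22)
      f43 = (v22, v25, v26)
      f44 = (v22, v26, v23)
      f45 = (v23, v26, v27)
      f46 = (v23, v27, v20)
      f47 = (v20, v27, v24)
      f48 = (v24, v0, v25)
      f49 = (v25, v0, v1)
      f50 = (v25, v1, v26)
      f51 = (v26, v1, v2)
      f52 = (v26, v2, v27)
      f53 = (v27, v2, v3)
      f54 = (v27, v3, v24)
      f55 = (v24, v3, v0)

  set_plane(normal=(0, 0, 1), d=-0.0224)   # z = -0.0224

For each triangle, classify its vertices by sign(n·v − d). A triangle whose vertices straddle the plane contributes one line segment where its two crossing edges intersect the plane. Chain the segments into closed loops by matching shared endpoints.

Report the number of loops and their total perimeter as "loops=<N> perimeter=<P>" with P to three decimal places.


loops=2 perimeter=23.447

Straddling triangles (28 of 56):
  (v2,v6,v3) [++-] → (0.93128, 1.06144, -0.0224)–(1.4424, 0, -0.0224)  len=1.1781
  (v3,v6,v7) [-+-] → (0.93128, 1.06144, -0.0224)–(0.899363, 1.12771, -0.0224)  len=0.0736
  (v3,v7,v0) [--+] → (2.38568, 0.0662733, -0.0224)–(2.4176, 0, -0.0224)  len=0.0736
  (v0,v7,v4) [+-+] → (2.38568, 0.0662733, -0.0224)–(1.50733, 1.89018, -0.0224)  len=2.0244
  (v6,v10,v7) [++-] → (-0.24927, 1.38987, -0.0224)–(0.899363, 1.12771, -0.0224)  len=1.1782
  (v7,v10,v11) [-+-] → (-0.24927, 1.38987, -0.0224)–(-0.320985, 1.40624, -0.0224)  len=0.0736
  (v7,v11,v4) [--+] → (1.43562, 1.90655, -0.0224)–(1.50733, 1.89018, -0.0224)  len=0.0736
  (v4,v11,v8) [+-+] → (1.43562, 1.90655, -0.0224)–(-0.538015, 2.35696, -0.0224)  len=2.0244
  (v10,v14,v11) [++-] → (-1.24207, 0.671683, -0.0224)–(-0.320985, 1.40624, -0.0224)  len=1.1781
  (v11,v14,v15) [-+-] → (-1.24207, 0.671683, -0.0224)–(-1.29958, 0.62582, -0.0224)  len=0.0736
  (v11,v15,v8) [--+] → (-0.595526, 2.3111, -0.0224)–(-0.538015, 2.35696, -0.0224)  len=0.0736
  (v8,v15,v12) [+-+] → (-0.595526, 2.3111, -0.0224)–(-2.17822, 1.04898, -0.0224)  len=2.0243
  (v14,v18,v15) [++-] → (-1.29958, -0.55226, -0.0224)–(-1.29958, 0.62582, -0.0224)  len=1.1781
  (v15,v18,v19) [-+-] → (-1.29958, -0.55226, -0.0224)–(-1.29958, -0.62582, -0.0224)  len=0.0736
  (v15,v19,v12) [--+] → (-2.17822, 0.97542, -0.0224)–(-2.17822, 1.04898, -0.0224)  len=0.0736
  (v12,v19,v16) [+-+] → (-2.17822, 0.97542, -0.0224)–(-2.17822, -1.04898, -0.0224)  len=2.0244
  (v18,v22,v19) [++-] → (-0.378496, -1.36037, -0.0224)–(-1.29958, -0.62582, -0.0224)  len=1.1781
  (v19,v22,v23) [-+-] → (-0.378496, -1.36037, -0.0224)–(-0.320985, -1.40624, -0.0224)  len=0.0736
  (v19,v23,v16) [--+] → (-2.12071, -1.09484, -0.0224)–(-2.17822, -1.04898, -0.0224)  len=0.0736
  (v16,v23,v20) [+-+] → (-2.12071, -1.09484, -0.0224)–(-0.538015, -2.35696, -0.0224)  len=2.0243
  (v22,v26,v23) [++-] → (0.827648, -1.14408, -0.0224)–(-0.320985, -1.40624, -0.0224)  len=1.1782
  (v23,v26,v27) [-+-] → (0.827648, -1.14408, -0.0224)–(0.899363, -1.12771, -0.0224)  len=0.0736
  (v23,v27,v20) [--+] → (-0.4663, -2.34059, -0.0224)–(-0.538015, -2.35696, -0.0224)  len=0.0736
  (v20,v27,v24) [+-+] → (-0.4663, -2.34059, -0.0224)–(1.50733, -1.89018, -0.0224)  len=2.0244
  (v26,v2,v27) [++-] → (1.41048, -0.0662733, -0.0224)–(0.899363, -1.12771, -0.0224)  len=1.1781
  (v27,v2,v3) [-+-] → (1.41048, -0.0662733, -0.0224)–(1.4424, 0, -0.0224)  len=0.0736
  (v27,v3,v24) [--+] → (1.53925, -1.82391, -0.0224)–(1.50733, -1.89018, -0.0224)  len=0.0736
  (v24,v3,v0) [+-+] → (1.53925, -1.82391, -0.0224)–(2.4176, 0, -0.0224)  len=2.0244

Chained into 2 loop(s):
  loop 1: 14 segments, perimeter = 8.7618
  loop 2: 14 segments, perimeter = 14.6855
Total perimeter = 23.447


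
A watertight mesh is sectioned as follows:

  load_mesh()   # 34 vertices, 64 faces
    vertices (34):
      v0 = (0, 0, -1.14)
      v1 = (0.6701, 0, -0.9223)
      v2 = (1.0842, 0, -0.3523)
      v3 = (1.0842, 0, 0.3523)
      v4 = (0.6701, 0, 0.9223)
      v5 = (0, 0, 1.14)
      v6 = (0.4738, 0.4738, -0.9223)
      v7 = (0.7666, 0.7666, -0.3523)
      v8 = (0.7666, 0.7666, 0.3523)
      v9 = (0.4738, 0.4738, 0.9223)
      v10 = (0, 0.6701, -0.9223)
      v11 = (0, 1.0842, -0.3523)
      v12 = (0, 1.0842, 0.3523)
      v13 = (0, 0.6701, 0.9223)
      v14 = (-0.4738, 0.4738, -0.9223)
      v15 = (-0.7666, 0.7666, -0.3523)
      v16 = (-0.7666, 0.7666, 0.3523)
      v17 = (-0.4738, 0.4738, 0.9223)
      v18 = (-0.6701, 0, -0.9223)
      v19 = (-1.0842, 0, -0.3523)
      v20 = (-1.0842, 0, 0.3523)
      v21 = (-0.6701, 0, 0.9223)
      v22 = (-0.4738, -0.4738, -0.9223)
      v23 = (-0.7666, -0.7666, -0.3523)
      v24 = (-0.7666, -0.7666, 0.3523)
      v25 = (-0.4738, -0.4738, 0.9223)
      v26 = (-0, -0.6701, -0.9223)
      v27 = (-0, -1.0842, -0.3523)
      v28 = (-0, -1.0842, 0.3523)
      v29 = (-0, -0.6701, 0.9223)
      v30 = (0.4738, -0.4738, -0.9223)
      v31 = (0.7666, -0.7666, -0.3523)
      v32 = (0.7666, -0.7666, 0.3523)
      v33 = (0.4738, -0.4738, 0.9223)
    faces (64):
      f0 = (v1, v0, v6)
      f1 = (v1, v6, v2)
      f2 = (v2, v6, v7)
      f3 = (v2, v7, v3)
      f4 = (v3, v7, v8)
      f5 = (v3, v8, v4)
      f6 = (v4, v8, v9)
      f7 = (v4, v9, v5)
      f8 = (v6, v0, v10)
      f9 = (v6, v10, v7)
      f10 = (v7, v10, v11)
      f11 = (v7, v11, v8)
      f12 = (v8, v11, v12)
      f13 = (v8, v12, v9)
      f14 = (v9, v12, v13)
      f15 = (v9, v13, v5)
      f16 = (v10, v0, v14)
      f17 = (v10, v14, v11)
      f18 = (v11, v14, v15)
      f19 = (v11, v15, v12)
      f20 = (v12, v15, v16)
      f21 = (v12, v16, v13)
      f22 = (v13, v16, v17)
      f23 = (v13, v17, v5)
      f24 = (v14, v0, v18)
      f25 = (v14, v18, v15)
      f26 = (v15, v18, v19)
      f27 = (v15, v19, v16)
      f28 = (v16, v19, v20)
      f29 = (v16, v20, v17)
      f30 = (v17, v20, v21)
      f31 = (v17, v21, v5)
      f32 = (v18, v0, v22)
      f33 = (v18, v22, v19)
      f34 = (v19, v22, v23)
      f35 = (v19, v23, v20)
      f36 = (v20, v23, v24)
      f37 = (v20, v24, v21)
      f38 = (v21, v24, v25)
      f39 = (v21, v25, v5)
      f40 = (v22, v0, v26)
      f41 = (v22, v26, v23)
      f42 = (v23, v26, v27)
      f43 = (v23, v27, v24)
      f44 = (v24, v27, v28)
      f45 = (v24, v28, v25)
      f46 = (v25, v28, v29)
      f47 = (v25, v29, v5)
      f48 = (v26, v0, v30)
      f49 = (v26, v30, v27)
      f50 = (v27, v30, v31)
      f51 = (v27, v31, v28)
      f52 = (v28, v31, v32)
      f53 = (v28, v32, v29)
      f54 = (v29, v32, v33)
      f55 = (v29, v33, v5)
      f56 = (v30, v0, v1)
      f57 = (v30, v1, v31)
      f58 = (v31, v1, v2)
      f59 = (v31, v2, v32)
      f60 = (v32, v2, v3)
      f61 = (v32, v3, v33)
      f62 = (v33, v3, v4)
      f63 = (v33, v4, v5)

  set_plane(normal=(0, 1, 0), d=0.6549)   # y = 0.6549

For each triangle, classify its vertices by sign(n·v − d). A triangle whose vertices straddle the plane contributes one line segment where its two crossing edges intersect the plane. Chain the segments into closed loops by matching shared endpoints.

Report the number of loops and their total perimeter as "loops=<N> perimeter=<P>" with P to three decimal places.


Straddling triangles (20 of 64):
  (v2,v6,v7) [--+] → (0.6549, 0.6549, -0.569749)–(0.812877, 0.6549, -0.3523)  len=0.2688
  (v2,v7,v3) [-+-] → (0.812877, 0.6549, -0.3523)–(0.812877, 0.6549, -0.249634)  len=0.1027
  (v3,v7,v8) [-++] → (0.812877, 0.6549, -0.249634)–(0.812877, 0.6549, 0.3523)  len=0.6019
  (v3,v8,v4) [-+-] → (0.812877, 0.6549, 0.3523)–(0.752539, 0.6549, 0.435354)  len=0.1027
  (v4,v8,v9) [-+-] → (0.752539, 0.6549, 0.435354)–(0.6549, 0.6549, 0.569749)  len=0.1661
  (v6,v0,v10) [--+] → (0, 0.6549, -0.927238)–(0.0366875, 0.6549, -0.9223)  len=0.0370
  (v6,v10,v7) [-++] → (0.0366875, 0.6549, -0.9223)–(0.6549, 0.6549, -0.569749)  len=0.7117
  (v8,v12,v9) [++-] → (0.333228, 0.6549, 0.753186)–(0.6549, 0.6549, 0.569749)  len=0.3703
  (v9,v12,v13) [-++] → (0.333228, 0.6549, 0.753186)–(0.0366875, 0.6549, 0.9223)  len=0.3414
  (v9,v13,v5) [-+-] → (0.0366875, 0.6549, 0.9223)–(0, 0.6549, 0.927238)  len=0.0370
  (v10,v0,v14) [+--] → (0, 0.6549, -0.927238)–(-0.0366875, 0.6549, -0.9223)  len=0.0370
  (v10,v14,v11) [+-+] → (-0.0366875, 0.6549, -0.9223)–(-0.333228, 0.6549, -0.753186)  len=0.3414
  (v11,v14,v15) [+-+] → (-0.333228, 0.6549, -0.753186)–(-0.6549, 0.6549, -0.569749)  len=0.3703
  (v13,v16,v17) [++-] → (-0.6549, 0.6549, 0.569749)–(-0.0366875, 0.6549, 0.9223)  len=0.7117
  (v13,v17,v5) [+--] → (-0.0366875, 0.6549, 0.9223)–(0, 0.6549, 0.927238)  len=0.0370
  (v14,v18,v15) [--+] → (-0.752539, 0.6549, -0.435354)–(-0.6549, 0.6549, -0.569749)  len=0.1661
  (v15,v18,v19) [+--] → (-0.752539, 0.6549, -0.435354)–(-0.812877, 0.6549, -0.3523)  len=0.1027
  (v15,v19,v16) [+-+] → (-0.812877, 0.6549, -0.3523)–(-0.812877, 0.6549, 0.249634)  len=0.6019
  (v16,v19,v20) [+--] → (-0.812877, 0.6549, 0.249634)–(-0.812877, 0.6549, 0.3523)  len=0.1027
  (v16,v20,v17) [+--] → (-0.812877, 0.6549, 0.3523)–(-0.6549, 0.6549, 0.569749)  len=0.2688

Chained into 1 loop(s):
  loop 1: 20 segments, perimeter = 5.4791
Total perimeter = 5.479

loops=1 perimeter=5.479
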